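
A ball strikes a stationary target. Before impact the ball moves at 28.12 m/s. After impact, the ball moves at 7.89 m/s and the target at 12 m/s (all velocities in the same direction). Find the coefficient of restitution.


e = (v2_after - v1_after) / (v1_before - v2_before)
Numerator = 12 - 7.89 = 4.11
Denominator = 28.12 - 0 = 28.12
e = 4.11 / 28.12 = 0.1462

0.1462


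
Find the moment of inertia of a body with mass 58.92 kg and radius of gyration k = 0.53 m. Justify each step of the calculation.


I = m * k^2
I = 58.92 * 0.53^2
I = 58.92 * 0.2809 = 16.5506 kg*m^2

16.5506 kg*m^2


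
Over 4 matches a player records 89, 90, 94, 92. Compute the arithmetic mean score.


Average = sum / n
Sum = 365
Average = 365 / 4 = 91.25

91.25


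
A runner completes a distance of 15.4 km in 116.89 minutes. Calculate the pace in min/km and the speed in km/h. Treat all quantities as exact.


Pace = time / distance = 116.89 min / 15.4 km = 7.5903 min/km
Speed = distance / time_in_hours = 15.4 / 1.9482 hr
Speed = 7.9049 km/h

7.5903 min/km, 7.9049 km/h


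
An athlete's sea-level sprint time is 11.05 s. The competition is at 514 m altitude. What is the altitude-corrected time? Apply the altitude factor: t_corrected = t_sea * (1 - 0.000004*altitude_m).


Correction factor = 1 - 0.000004 * 514 = 0.997944
t_corrected = t_sea * factor = 11.05 * 0.997944
t_corrected = 11.0273 s

11.0273 s


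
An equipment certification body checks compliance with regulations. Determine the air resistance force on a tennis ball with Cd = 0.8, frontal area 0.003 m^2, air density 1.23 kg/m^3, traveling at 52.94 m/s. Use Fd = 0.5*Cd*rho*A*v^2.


Fd = 0.5 * Cd * rho * A * v^2
Fd = 0.5 * 0.8 * 1.23 * 0.003 * 52.94^2
v^2 = 2802.6436
Fd = 0.5 * 0.8 * 1.23 * 0.003 * 2802.6436 = 4.1367 N

4.1367 N


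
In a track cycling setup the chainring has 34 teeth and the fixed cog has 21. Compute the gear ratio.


GR = front_teeth / rear_teeth
GR = 34 / 21
GR = 1.619

1.619


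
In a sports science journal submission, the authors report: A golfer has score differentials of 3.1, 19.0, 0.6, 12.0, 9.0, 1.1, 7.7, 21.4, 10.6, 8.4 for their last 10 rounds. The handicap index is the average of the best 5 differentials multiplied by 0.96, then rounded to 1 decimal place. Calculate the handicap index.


All differentials: 3.1, 19.0, 0.6, 12.0, 9.0, 1.1, 7.7, 21.4, 10.6, 8.4
Sorted: 0.6, 1.1, 3.1, 7.7, 8.4, 9.0, 10.6, 12.0, 19.0, 21.4
Best 5: 0.6, 1.1, 3.1, 7.7, 8.4
Average of best = 20.9 / 5 = 4.18
Raw index = 4.18 * 0.96 = 4.0128
Handicap index = round(4.0128, 1) = 4.0

4.0


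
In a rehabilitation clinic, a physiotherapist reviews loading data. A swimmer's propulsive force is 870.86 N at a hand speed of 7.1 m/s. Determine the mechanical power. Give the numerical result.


P = F * v
P = 870.86 * 7.1
P = 6183.106 W

6183.106 W


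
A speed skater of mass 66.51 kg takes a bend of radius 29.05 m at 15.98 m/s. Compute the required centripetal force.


Fc = m * v^2 / r
v^2 = 15.98^2 = 255.3604
Fc = 66.51 * 255.3604 / 29.05
Fc = 16984.0202 / 29.05 = 584.6479 N

584.6479 N


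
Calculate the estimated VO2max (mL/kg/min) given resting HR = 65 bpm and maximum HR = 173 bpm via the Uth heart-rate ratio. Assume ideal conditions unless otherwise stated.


VO2max = 15.3 * HRmax / HRrest
VO2max = 15.3 * 173 / 65
VO2max = 2646.9 / 65 = 40.7215 mL/kg/min

40.7215 mL/kg/min


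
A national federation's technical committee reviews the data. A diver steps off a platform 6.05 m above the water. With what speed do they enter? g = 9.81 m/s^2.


v = sqrt(2 * g * h)
v = sqrt(2 * 9.81 * 6.05)
v = sqrt(118.701) = 10.895 m/s

10.895 m/s


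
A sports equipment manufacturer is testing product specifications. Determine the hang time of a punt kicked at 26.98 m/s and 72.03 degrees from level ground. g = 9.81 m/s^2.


T = 2*v*sin(theta)/g
sin(theta) = sin(72.03 deg) = 0.9512
T = 2*26.98*0.9512 / 9.81
T = 51.3277 / 9.81 = 5.2322 s

5.2322 s


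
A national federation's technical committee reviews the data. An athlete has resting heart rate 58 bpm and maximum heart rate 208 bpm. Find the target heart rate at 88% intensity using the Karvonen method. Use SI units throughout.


Target = HRrest + pct*(HRmax - HRrest)
Heart rate reserve = HRmax - HRrest = 208 - 58 = 150 bpm
Fraction = 88% = 0.88
Target = 58 + 0.88 * 150
Target = 58 + 132 = 190 bpm

190 bpm


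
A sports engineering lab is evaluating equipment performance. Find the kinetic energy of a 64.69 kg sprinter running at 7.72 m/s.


KE = 0.5 * m * v^2
KE = 0.5 * 64.69 * 7.72^2
KE = 0.5 * 64.69 * 59.5984 = 1927.7102 J

1927.7102 J


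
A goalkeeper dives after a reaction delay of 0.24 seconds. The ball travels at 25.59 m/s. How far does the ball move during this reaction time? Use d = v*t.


d = v * t
d = 25.59 * 0.24
d = 6.1416 m

6.1416 m


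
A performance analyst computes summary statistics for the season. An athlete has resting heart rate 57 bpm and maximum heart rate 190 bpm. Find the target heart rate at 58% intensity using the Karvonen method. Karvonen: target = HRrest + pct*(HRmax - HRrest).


Target = HRrest + pct*(HRmax - HRrest)
Heart rate reserve = HRmax - HRrest = 190 - 57 = 133 bpm
Fraction = 58% = 0.58
Target = 57 + 0.58 * 133
Target = 57 + 77.14 = 134.14 bpm

134.14 bpm


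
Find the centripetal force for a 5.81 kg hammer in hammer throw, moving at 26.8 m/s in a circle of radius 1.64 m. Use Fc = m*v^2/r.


Fc = m * v^2 / r
v^2 = 26.8^2 = 718.24
Fc = 5.81 * 718.24 / 1.64
Fc = 4172.9744 / 1.64 = 2544.4966 N

2544.4966 N


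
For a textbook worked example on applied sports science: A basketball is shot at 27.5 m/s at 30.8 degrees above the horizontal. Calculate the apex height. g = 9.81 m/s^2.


H = (v*sin(theta))^2 / (2*g)
vy = v*sin(theta) = 27.5 * sin(30.8 deg) = 14.0812 m/s
H = vy^2 / (2*g) = 198.2796 / (2*9.81)
H = 198.2796 / 19.62 = 10.106 m

10.106 m


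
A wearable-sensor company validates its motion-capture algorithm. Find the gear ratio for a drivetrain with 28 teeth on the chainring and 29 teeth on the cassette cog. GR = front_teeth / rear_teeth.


GR = front_teeth / rear_teeth
GR = 28 / 29
GR = 0.9655

0.9655


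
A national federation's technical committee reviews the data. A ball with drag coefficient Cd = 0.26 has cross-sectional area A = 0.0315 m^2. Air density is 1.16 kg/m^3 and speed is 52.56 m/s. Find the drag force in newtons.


Fd = 0.5 * Cd * rho * A * v^2
Fd = 0.5 * 0.26 * 1.16 * 0.0315 * 52.56^2
v^2 = 2762.5536
Fd = 0.5 * 0.26 * 1.16 * 0.0315 * 2762.5536 = 13.1227 N

13.1227 N


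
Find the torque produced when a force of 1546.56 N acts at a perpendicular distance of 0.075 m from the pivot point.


tau = F * d
tau = 1546.56 * 0.075
tau = 115.992 N*m

115.992 N*m


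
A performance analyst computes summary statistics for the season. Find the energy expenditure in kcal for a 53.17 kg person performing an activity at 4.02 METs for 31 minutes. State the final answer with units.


kcal = MET * mass * time_hr
Convert time: 31 min = 0.5167 hr
kcal = 4.02 * 53.17 * 0.5167
kcal = 110.4341 kcal

110.4341 kcal


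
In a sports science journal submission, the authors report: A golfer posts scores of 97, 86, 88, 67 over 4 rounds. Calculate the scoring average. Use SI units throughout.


Average = sum / n
Sum = 338
Average = 338 / 4 = 84.5

84.5


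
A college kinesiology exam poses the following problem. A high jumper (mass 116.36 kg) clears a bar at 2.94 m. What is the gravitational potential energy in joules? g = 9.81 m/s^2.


PE = m * g * h
PE = 116.36 * 9.81 * 2.94
PE = 1141.4916 * 2.94 = 3355.9853 J

3355.9853 J


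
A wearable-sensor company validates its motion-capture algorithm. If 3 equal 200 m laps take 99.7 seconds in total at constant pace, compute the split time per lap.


Split time = total_time / n_laps = 99.7 / 3
Split time = 33.2333 s per lap

33.2333 s


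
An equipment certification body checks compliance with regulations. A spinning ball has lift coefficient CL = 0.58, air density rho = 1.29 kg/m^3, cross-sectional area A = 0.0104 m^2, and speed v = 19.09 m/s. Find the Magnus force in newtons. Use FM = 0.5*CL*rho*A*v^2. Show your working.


FM = 0.5 * CL * rho * A * v^2
FM = 0.5 * 0.58 * 1.29 * 0.0104 * 19.09^2
v^2 = 364.4281
FM = 0.5 * 0.58 * 1.29 * 0.0104 * 364.4281 = 1.4179 N

1.4179 N


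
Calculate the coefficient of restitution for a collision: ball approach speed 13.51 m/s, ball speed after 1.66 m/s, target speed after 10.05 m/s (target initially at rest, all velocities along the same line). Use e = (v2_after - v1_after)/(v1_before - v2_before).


e = (v2_after - v1_after) / (v1_before - v2_before)
Numerator = 10.05 - 1.66 = 8.39
Denominator = 13.51 - 0 = 13.51
e = 8.39 / 13.51 = 0.621

0.621


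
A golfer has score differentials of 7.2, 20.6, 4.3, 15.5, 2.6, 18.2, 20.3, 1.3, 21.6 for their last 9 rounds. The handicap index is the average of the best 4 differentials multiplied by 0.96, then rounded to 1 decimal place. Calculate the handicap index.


All differentials: 7.2, 20.6, 4.3, 15.5, 2.6, 18.2, 20.3, 1.3, 21.6
Sorted: 1.3, 2.6, 4.3, 7.2, 15.5, 18.2, 20.3, 20.6, 21.6
Best 4: 1.3, 2.6, 4.3, 7.2
Average of best = 15.4 / 4 = 3.85
Raw index = 3.85 * 0.96 = 3.696
Handicap index = round(3.696, 1) = 3.7

3.7


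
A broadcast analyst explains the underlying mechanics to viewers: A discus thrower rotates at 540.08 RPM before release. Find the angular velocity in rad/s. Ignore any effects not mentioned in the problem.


omega = RPM * 2 * pi / 60
omega = 540.08 * 2 * 3.14159 / 60
omega = 3393.4227 / 60 = 56.557 rad/s

56.557 rad/s


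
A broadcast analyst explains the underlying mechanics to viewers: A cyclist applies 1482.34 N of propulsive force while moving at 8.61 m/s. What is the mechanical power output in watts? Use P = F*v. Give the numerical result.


P = F * v
P = 1482.34 * 8.61
P = 12762.9474 W

12762.9474 W


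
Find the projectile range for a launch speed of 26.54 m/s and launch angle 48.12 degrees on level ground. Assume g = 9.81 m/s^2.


R = v^2 * sin(2*theta) / g
Convert angle to radians: theta = 48.12 deg = 0.8399 rad
sin(2*theta) = sin(1.6797) = 0.9941
R = 26.54^2 * 0.9941 / 9.81
R = 704.3716 * 0.9941 / 9.81 = 71.376 m

71.376 m


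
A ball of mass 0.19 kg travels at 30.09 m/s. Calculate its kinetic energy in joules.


KE = 0.5 * m * v^2
KE = 0.5 * 0.19 * 30.09^2
KE = 0.5 * 0.19 * 905.4081 = 86.0138 J

86.0138 J


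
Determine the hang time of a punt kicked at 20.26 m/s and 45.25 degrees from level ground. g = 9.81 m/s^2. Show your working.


T = 2*v*sin(theta)/g
sin(theta) = sin(45.25 deg) = 0.7102
T = 2*20.26*0.7102 / 9.81
T = 28.7767 / 9.81 = 2.9334 s

2.9334 s


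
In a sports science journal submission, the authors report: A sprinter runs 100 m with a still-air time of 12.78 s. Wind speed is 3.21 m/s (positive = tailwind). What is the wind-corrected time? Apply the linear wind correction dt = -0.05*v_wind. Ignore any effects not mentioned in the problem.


dt = -0.05 * v_wind = -0.05 * 3.21 = -0.1605 s
t_corrected = t_still + dt = 12.78 + (-0.1605)
t_corrected = 12.6195 s

12.6195 s


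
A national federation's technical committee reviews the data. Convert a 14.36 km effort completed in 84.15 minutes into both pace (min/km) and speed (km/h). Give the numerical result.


Pace = time / distance = 84.15 min / 14.36 km = 5.86 min/km
Speed = distance / time_in_hours = 14.36 / 1.4025 hr
Speed = 10.2389 km/h

5.86 min/km, 10.2389 km/h


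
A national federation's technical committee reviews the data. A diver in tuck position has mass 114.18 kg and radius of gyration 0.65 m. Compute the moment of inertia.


I = m * k^2
I = 114.18 * 0.65^2
I = 114.18 * 0.4225 = 48.2411 kg*m^2

48.2411 kg*m^2


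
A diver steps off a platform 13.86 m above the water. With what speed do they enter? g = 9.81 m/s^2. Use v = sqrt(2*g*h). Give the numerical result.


v = sqrt(2 * g * h)
v = sqrt(2 * 9.81 * 13.86)
v = sqrt(271.9332) = 16.4904 m/s

16.4904 m/s


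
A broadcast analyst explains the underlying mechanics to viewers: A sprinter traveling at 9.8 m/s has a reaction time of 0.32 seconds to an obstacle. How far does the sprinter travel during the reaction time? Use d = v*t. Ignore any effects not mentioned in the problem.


d = v * t
d = 9.8 * 0.32
d = 3.136 m

3.136 m


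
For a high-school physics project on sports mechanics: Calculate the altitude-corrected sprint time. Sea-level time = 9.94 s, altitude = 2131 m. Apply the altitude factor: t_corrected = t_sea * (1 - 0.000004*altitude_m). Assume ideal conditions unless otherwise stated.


Correction factor = 1 - 0.000004 * 2131 = 0.991476
t_corrected = t_sea * factor = 9.94 * 0.991476
t_corrected = 9.8553 s

9.8553 s


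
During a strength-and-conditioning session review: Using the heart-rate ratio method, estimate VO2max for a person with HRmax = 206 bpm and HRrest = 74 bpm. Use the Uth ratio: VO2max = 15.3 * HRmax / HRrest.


VO2max = 15.3 * HRmax / HRrest
VO2max = 15.3 * 206 / 74
VO2max = 3151.8 / 74 = 42.5919 mL/kg/min

42.5919 mL/kg/min


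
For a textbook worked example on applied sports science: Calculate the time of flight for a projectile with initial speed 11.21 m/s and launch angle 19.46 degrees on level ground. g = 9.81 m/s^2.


T = 2*v*sin(theta)/g
sin(theta) = sin(19.46 deg) = 0.3331
T = 2*11.21*0.3331 / 9.81
T = 7.4692 / 9.81 = 0.7614 s

0.7614 s


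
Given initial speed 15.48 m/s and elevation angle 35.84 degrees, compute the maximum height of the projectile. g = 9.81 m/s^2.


H = (v*sin(theta))^2 / (2*g)
vy = v*sin(theta) = 15.48 * sin(35.84 deg) = 9.0639 m/s
H = vy^2 / (2*g) = 82.1544 / (2*9.81)
H = 82.1544 / 19.62 = 4.1873 m

4.1873 m


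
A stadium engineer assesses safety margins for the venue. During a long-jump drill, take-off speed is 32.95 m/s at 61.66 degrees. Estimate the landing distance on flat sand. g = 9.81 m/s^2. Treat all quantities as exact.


R = v^2 * sin(2*theta) / g
Convert angle to radians: theta = 61.66 deg = 1.0762 rad
sin(2*theta) = sin(2.1523) = 0.8356
R = 32.95^2 * 0.8356 / 9.81
R = 1085.7025 * 0.8356 / 9.81 = 92.4801 m

92.4801 m


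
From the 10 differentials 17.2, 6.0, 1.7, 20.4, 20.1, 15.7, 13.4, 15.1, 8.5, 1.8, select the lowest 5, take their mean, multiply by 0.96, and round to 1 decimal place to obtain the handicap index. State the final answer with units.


All differentials: 17.2, 6.0, 1.7, 20.4, 20.1, 15.7, 13.4, 15.1, 8.5, 1.8
Sorted: 1.7, 1.8, 6.0, 8.5, 13.4, 15.1, 15.7, 17.2, 20.1, 20.4
Best 5: 1.7, 1.8, 6.0, 8.5, 13.4
Average of best = 31.4 / 5 = 6.28
Raw index = 6.28 * 0.96 = 6.0288
Handicap index = round(6.0288, 1) = 6.0

6.0


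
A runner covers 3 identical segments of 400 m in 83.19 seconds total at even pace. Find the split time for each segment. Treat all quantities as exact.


Split time = total_time / n_laps = 83.19 / 3
Split time = 27.73 s per lap

27.73 s


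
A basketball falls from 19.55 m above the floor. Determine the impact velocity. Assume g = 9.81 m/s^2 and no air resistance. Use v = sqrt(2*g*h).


v = sqrt(2 * g * h)
v = sqrt(2 * 9.81 * 19.55)
v = sqrt(383.571) = 19.585 m/s

19.585 m/s


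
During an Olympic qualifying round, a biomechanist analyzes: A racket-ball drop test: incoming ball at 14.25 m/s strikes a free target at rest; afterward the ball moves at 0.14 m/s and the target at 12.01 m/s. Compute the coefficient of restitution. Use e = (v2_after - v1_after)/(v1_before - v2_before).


e = (v2_after - v1_after) / (v1_before - v2_before)
Numerator = 12.01 - 0.14 = 11.87
Denominator = 14.25 - 0 = 14.25
e = 11.87 / 14.25 = 0.833

0.833


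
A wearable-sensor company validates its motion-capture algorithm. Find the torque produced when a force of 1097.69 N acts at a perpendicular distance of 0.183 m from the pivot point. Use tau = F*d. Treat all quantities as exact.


tau = F * d
tau = 1097.69 * 0.183
tau = 200.8773 N*m

200.8773 N*m


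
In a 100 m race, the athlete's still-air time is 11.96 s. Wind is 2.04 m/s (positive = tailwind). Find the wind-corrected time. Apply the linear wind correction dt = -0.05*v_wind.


dt = -0.05 * v_wind = -0.05 * 2.04 = -0.102 s
t_corrected = t_still + dt = 11.96 + (-0.102)
t_corrected = 11.858 s

11.858 s


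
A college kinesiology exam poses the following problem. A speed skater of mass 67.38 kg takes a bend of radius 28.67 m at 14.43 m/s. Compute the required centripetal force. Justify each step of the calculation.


Fc = m * v^2 / r
v^2 = 14.43^2 = 208.2249
Fc = 67.38 * 208.2249 / 28.67
Fc = 14030.1938 / 28.67 = 489.3685 N

489.3685 N


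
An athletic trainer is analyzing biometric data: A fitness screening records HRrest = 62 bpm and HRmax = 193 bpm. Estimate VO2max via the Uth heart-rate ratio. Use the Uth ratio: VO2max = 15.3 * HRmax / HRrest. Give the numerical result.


VO2max = 15.3 * HRmax / HRrest
VO2max = 15.3 * 193 / 62
VO2max = 2952.9 / 62 = 47.6274 mL/kg/min

47.6274 mL/kg/min


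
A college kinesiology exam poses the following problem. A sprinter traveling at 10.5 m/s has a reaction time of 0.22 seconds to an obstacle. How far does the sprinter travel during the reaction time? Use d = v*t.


d = v * t
d = 10.5 * 0.22
d = 2.31 m

2.31 m


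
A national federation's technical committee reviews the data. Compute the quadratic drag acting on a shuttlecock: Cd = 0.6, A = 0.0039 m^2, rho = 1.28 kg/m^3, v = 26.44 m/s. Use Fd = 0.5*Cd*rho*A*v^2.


Fd = 0.5 * Cd * rho * A * v^2
Fd = 0.5 * 0.6 * 1.28 * 0.0039 * 26.44^2
v^2 = 699.0736
Fd = 0.5 * 0.6 * 1.28 * 0.0039 * 699.0736 = 1.0469 N

1.0469 N


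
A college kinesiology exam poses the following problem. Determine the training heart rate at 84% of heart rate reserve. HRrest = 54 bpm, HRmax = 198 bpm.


Target = HRrest + pct*(HRmax - HRrest)
Heart rate reserve = HRmax - HRrest = 198 - 54 = 144 bpm
Fraction = 84% = 0.84
Target = 54 + 0.84 * 144
Target = 54 + 120.96 = 174.96 bpm

174.96 bpm


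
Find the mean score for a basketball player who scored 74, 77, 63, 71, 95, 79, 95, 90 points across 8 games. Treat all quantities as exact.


Average = sum / n
Sum = 644
Average = 644 / 8 = 80.5

80.5


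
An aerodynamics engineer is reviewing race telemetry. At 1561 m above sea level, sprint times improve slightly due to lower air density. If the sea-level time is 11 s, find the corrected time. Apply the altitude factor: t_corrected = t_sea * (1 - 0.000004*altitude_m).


Correction factor = 1 - 0.000004 * 1561 = 0.993756
t_corrected = t_sea * factor = 11 * 0.993756
t_corrected = 10.9313 s

10.9313 s


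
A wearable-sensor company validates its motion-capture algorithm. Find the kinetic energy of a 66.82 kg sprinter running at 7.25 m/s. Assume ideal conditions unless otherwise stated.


KE = 0.5 * m * v^2
KE = 0.5 * 66.82 * 7.25^2
KE = 0.5 * 66.82 * 52.5625 = 1756.1131 J

1756.1131 J


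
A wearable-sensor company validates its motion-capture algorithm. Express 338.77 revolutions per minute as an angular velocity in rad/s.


omega = RPM * 2 * pi / 60
omega = 338.77 * 2 * 3.14159 / 60
omega = 2128.5547 / 60 = 35.4759 rad/s

35.4759 rad/s


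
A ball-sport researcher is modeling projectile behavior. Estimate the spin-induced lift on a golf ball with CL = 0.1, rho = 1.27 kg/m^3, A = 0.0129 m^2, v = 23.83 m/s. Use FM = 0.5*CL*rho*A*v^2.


FM = 0.5 * CL * rho * A * v^2
FM = 0.5 * 0.1 * 1.27 * 0.0129 * 23.83^2
v^2 = 567.8689
FM = 0.5 * 0.1 * 1.27 * 0.0129 * 567.8689 = 0.4652 N

0.4652 N


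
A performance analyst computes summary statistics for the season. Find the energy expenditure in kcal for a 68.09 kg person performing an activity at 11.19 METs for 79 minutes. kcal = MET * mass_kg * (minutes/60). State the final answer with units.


kcal = MET * mass * time_hr
Convert time: 79 min = 1.3167 hr
kcal = 11.19 * 68.09 * 1.3167
kcal = 1003.204 kcal

1003.204 kcal


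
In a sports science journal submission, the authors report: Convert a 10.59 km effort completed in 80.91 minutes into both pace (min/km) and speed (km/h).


Pace = time / distance = 80.91 min / 10.59 km = 7.6402 min/km
Speed = distance / time_in_hours = 10.59 / 1.3485 hr
Speed = 7.8532 km/h

7.6402 min/km, 7.8532 km/h


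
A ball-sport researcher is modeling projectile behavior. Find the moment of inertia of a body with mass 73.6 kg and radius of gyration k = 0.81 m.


I = m * k^2
I = 73.6 * 0.81^2
I = 73.6 * 0.6561 = 48.289 kg*m^2

48.289 kg*m^2


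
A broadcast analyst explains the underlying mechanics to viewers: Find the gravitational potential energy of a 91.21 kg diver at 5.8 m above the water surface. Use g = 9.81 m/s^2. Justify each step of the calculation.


PE = m * g * h
PE = 91.21 * 9.81 * 5.8
PE = 894.7701 * 5.8 = 5189.6666 J

5189.6666 J


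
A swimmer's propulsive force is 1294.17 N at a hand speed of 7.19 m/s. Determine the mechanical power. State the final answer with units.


P = F * v
P = 1294.17 * 7.19
P = 9305.0823 W

9305.0823 W


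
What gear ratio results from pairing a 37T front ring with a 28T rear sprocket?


GR = front_teeth / rear_teeth
GR = 37 / 28
GR = 1.3214

1.3214


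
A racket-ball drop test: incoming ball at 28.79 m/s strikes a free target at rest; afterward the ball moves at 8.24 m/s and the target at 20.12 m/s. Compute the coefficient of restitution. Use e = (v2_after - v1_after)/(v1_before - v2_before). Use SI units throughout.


e = (v2_after - v1_after) / (v1_before - v2_before)
Numerator = 20.12 - 8.24 = 11.88
Denominator = 28.79 - 0 = 28.79
e = 11.88 / 28.79 = 0.4126

0.4126


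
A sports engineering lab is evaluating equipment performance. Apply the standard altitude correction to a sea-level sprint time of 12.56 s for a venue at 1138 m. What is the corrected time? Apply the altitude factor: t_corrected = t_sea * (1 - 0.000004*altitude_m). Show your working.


Correction factor = 1 - 0.000004 * 1138 = 0.995448
t_corrected = t_sea * factor = 12.56 * 0.995448
t_corrected = 12.5028 s

12.5028 s


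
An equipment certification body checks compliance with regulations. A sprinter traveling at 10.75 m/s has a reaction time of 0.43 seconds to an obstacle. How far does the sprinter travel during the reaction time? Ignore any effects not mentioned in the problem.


d = v * t
d = 10.75 * 0.43
d = 4.6225 m

4.6225 m


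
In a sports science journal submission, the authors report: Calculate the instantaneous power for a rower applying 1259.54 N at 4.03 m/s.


P = F * v
P = 1259.54 * 4.03
P = 5075.9462 W

5075.9462 W


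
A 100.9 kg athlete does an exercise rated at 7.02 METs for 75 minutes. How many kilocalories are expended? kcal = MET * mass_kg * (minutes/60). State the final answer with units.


kcal = MET * mass * time_hr
Convert time: 75 min = 1.25 hr
kcal = 7.02 * 100.9 * 1.25
kcal = 885.3975 kcal

885.3975 kcal


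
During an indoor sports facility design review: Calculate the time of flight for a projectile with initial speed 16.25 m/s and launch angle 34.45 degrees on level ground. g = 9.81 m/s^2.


T = 2*v*sin(theta)/g
sin(theta) = sin(34.45 deg) = 0.5657
T = 2*16.25*0.5657 / 9.81
T = 18.3848 / 9.81 = 1.8741 s

1.8741 s


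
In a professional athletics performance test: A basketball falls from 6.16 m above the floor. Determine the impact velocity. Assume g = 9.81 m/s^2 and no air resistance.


v = sqrt(2 * g * h)
v = sqrt(2 * 9.81 * 6.16)
v = sqrt(120.8592) = 10.9936 m/s

10.9936 m/s


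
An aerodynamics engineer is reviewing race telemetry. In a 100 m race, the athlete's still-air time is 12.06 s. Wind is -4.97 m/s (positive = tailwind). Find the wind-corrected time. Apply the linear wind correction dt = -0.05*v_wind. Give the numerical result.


dt = -0.05 * v_wind = -0.05 * -4.97 = 0.2485 s
t_corrected = t_still + dt = 12.06 + (0.2485)
t_corrected = 12.3085 s

12.3085 s


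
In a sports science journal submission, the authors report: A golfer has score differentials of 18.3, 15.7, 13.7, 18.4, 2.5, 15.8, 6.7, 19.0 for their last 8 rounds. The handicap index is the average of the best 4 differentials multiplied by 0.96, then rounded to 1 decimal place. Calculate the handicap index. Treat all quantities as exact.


All differentials: 18.3, 15.7, 13.7, 18.4, 2.5, 15.8, 6.7, 19.0
Sorted: 2.5, 6.7, 13.7, 15.7, 15.8, 18.3, 18.4, 19.0
Best 4: 2.5, 6.7, 13.7, 15.7
Average of best = 38.6 / 4 = 9.65
Raw index = 9.65 * 0.96 = 9.264
Handicap index = round(9.264, 1) = 9.3

9.3


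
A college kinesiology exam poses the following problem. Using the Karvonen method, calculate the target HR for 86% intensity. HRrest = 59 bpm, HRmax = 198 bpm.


Target = HRrest + pct*(HRmax - HRrest)
Heart rate reserve = HRmax - HRrest = 198 - 59 = 139 bpm
Fraction = 86% = 0.86
Target = 59 + 0.86 * 139
Target = 59 + 119.54 = 178.54 bpm

178.54 bpm


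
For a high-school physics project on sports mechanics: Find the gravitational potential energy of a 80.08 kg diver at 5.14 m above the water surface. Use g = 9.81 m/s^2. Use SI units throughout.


PE = m * g * h
PE = 80.08 * 9.81 * 5.14
PE = 785.5848 * 5.14 = 4037.9059 J

4037.9059 J


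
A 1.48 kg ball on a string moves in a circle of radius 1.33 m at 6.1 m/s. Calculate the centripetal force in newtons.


Fc = m * v^2 / r
v^2 = 6.1^2 = 37.21
Fc = 1.48 * 37.21 / 1.33
Fc = 55.0708 / 1.33 = 41.4066 N

41.4066 N


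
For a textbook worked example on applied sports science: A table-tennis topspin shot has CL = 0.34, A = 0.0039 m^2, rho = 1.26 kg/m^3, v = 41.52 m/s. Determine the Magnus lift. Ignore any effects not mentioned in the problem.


FM = 0.5 * CL * rho * A * v^2
FM = 0.5 * 0.34 * 1.26 * 0.0039 * 41.52^2
v^2 = 1723.9104
FM = 0.5 * 0.34 * 1.26 * 0.0039 * 1723.9104 = 1.4401 N

1.4401 N


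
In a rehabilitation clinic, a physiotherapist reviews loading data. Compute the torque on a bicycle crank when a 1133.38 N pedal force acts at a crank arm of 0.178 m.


tau = F * d
tau = 1133.38 * 0.178
tau = 201.7416 N*m

201.7416 N*m


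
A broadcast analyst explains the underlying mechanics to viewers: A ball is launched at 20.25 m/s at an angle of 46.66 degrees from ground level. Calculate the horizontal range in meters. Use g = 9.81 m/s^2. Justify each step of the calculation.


R = v^2 * sin(2*theta) / g
Convert angle to radians: theta = 46.66 deg = 0.8144 rad
sin(2*theta) = sin(1.6287) = 0.9983
R = 20.25^2 * 0.9983 / 9.81
R = 410.0625 * 0.9983 / 9.81 = 41.7303 m

41.7303 m


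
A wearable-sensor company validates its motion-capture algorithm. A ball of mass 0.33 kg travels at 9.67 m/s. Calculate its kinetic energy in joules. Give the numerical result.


KE = 0.5 * m * v^2
KE = 0.5 * 0.33 * 9.67^2
KE = 0.5 * 0.33 * 93.5089 = 15.429 J

15.429 J


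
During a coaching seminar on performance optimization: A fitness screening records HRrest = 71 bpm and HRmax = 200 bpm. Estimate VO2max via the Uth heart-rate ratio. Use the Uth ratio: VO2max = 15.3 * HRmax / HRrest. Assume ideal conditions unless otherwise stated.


VO2max = 15.3 * HRmax / HRrest
VO2max = 15.3 * 200 / 71
VO2max = 3060 / 71 = 43.0986 mL/kg/min

43.0986 mL/kg/min


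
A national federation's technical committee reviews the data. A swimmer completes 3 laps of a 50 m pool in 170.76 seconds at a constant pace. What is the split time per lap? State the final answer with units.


Split time = total_time / n_laps = 170.76 / 3
Split time = 56.92 s per lap

56.92 s


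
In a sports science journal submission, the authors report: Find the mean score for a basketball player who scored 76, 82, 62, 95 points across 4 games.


Average = sum / n
Sum = 315
Average = 315 / 4 = 78.75

78.75


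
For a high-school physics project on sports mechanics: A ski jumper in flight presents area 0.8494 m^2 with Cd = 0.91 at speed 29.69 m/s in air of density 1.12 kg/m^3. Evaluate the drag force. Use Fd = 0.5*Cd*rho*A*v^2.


Fd = 0.5 * Cd * rho * A * v^2
Fd = 0.5 * 0.91 * 1.12 * 0.8494 * 29.69^2
v^2 = 881.4961
Fd = 0.5 * 0.91 * 1.12 * 0.8494 * 881.4961 = 381.5593 N

381.5593 N


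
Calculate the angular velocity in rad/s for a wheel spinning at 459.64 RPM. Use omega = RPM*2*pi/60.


omega = RPM * 2 * pi / 60
omega = 459.64 * 2 * 3.14159 / 60
omega = 2888.0033 / 60 = 48.1334 rad/s

48.1334 rad/s


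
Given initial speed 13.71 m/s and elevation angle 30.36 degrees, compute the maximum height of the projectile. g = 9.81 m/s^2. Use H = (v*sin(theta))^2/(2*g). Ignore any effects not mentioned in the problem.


H = (v*sin(theta))^2 / (2*g)
vy = v*sin(theta) = 13.71 * sin(30.36 deg) = 6.9295 m/s
H = vy^2 / (2*g) = 48.0175 / (2*9.81)
H = 48.0175 / 19.62 = 2.4474 m

2.4474 m


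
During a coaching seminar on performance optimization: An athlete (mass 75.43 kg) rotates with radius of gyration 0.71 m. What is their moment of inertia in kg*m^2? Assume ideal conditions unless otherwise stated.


I = m * k^2
I = 75.43 * 0.71^2
I = 75.43 * 0.5041 = 38.0243 kg*m^2

38.0243 kg*m^2


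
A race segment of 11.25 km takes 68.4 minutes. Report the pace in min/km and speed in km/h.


Pace = time / distance = 68.4 min / 11.25 km = 6.08 min/km
Speed = distance / time_in_hours = 11.25 / 1.14 hr
Speed = 9.8684 km/h

6.08 min/km, 9.8684 km/h


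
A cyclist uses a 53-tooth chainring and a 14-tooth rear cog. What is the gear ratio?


GR = front_teeth / rear_teeth
GR = 53 / 14
GR = 3.7857

3.7857


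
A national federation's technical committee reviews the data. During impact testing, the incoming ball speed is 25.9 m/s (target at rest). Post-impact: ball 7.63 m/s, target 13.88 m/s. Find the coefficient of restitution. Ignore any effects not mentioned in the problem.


e = (v2_after - v1_after) / (v1_before - v2_before)
Numerator = 13.88 - 7.63 = 6.25
Denominator = 25.9 - 0 = 25.9
e = 6.25 / 25.9 = 0.2413

0.2413


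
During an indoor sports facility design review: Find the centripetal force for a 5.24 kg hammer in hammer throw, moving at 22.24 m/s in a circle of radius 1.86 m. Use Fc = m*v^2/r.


Fc = m * v^2 / r
v^2 = 22.24^2 = 494.6176
Fc = 5.24 * 494.6176 / 1.86
Fc = 2591.7962 / 1.86 = 1393.4388 N

1393.4388 N


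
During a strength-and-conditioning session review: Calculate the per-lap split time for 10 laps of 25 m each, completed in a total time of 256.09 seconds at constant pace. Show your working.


Split time = total_time / n_laps = 256.09 / 10
Split time = 25.609 s per lap

25.609 s


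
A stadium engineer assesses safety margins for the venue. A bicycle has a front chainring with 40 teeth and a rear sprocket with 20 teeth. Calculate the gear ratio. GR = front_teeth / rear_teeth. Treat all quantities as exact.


GR = front_teeth / rear_teeth
GR = 40 / 20
GR = 2

2


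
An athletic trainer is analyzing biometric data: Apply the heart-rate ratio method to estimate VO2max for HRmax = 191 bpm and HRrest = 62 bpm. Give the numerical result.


VO2max = 15.3 * HRmax / HRrest
VO2max = 15.3 * 191 / 62
VO2max = 2922.3 / 62 = 47.1339 mL/kg/min

47.1339 mL/kg/min


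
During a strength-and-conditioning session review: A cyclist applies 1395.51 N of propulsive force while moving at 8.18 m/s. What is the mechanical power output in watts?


P = F * v
P = 1395.51 * 8.18
P = 11415.2718 W

11415.2718 W


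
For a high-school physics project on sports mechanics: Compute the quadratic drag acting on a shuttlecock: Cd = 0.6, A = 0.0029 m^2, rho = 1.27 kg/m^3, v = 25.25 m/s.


Fd = 0.5 * Cd * rho * A * v^2
Fd = 0.5 * 0.6 * 1.27 * 0.0029 * 25.25^2
v^2 = 637.5625
Fd = 0.5 * 0.6 * 1.27 * 0.0029 * 637.5625 = 0.7044 N

0.7044 N


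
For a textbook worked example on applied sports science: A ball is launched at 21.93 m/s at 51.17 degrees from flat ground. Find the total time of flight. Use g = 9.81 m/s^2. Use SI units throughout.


T = 2*v*sin(theta)/g
sin(theta) = sin(51.17 deg) = 0.779
T = 2*21.93*0.779 / 9.81
T = 34.1674 / 9.81 = 3.4829 s

3.4829 s


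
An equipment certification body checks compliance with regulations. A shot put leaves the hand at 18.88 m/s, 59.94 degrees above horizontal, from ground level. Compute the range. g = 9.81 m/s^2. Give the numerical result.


R = v^2 * sin(2*theta) / g
Convert angle to radians: theta = 59.94 deg = 1.0462 rad
sin(2*theta) = sin(2.0923) = 0.8671
R = 18.88^2 * 0.8671 / 9.81
R = 356.4544 * 0.8671 / 9.81 = 31.5057 m

31.5057 m


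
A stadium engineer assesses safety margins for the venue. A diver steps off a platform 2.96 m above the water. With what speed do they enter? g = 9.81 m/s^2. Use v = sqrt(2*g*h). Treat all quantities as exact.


v = sqrt(2 * g * h)
v = sqrt(2 * 9.81 * 2.96)
v = sqrt(58.0752) = 7.6207 m/s

7.6207 m/s


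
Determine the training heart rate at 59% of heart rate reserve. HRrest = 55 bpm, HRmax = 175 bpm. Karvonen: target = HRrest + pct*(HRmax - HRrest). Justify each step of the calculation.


Target = HRrest + pct*(HRmax - HRrest)
Heart rate reserve = HRmax - HRrest = 175 - 55 = 120 bpm
Fraction = 59% = 0.59
Target = 55 + 0.59 * 120
Target = 55 + 70.8 = 125.8 bpm

125.8 bpm


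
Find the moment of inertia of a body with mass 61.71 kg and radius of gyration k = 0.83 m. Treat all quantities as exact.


I = m * k^2
I = 61.71 * 0.83^2
I = 61.71 * 0.6889 = 42.512 kg*m^2

42.512 kg*m^2


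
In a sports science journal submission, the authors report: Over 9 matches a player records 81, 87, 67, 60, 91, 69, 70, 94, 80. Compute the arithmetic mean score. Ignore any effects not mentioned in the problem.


Average = sum / n
Sum = 699
Average = 699 / 9 = 77.6667

77.6667


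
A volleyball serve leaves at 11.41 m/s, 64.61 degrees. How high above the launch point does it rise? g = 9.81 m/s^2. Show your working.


H = (v*sin(theta))^2 / (2*g)
vy = v*sin(theta) = 11.41 * sin(64.61 deg) = 10.3079 m/s
H = vy^2 / (2*g) = 106.253 / (2*9.81)
H = 106.253 / 19.62 = 5.4155 m

5.4155 m


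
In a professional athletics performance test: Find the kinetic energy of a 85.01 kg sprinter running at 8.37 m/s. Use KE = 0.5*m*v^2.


KE = 0.5 * m * v^2
KE = 0.5 * 85.01 * 8.37^2
KE = 0.5 * 85.01 * 70.0569 = 2977.7685 J

2977.7685 J


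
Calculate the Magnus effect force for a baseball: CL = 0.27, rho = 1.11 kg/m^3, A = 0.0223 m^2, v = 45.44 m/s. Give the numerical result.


FM = 0.5 * CL * rho * A * v^2
FM = 0.5 * 0.27 * 1.11 * 0.0223 * 45.44^2
v^2 = 2064.7936
FM = 0.5 * 0.27 * 1.11 * 0.0223 * 2064.7936 = 6.8998 N

6.8998 N


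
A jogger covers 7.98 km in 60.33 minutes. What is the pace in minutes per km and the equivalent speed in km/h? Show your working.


Pace = time / distance = 60.33 min / 7.98 km = 7.5602 min/km
Speed = distance / time_in_hours = 7.98 / 1.0055 hr
Speed = 7.9364 km/h

7.5602 min/km, 7.9364 km/h


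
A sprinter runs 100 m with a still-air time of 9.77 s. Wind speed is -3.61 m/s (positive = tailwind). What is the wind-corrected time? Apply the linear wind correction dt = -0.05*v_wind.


dt = -0.05 * v_wind = -0.05 * -3.61 = 0.1805 s
t_corrected = t_still + dt = 9.77 + (0.1805)
t_corrected = 9.9505 s

9.9505 s


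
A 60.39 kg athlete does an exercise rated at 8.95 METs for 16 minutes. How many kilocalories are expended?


kcal = MET * mass * time_hr
Convert time: 16 min = 0.2667 hr
kcal = 8.95 * 60.39 * 0.2667
kcal = 144.1308 kcal

144.1308 kcal


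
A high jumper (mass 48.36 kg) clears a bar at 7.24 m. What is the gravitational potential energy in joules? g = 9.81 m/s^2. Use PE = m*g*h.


PE = m * g * h
PE = 48.36 * 9.81 * 7.24
PE = 474.4116 * 7.24 = 3434.74 J

3434.74 J


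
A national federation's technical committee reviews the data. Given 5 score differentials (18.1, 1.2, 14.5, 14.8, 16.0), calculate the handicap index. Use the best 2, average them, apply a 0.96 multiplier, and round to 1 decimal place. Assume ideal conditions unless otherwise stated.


All differentials: 18.1, 1.2, 14.5, 14.8, 16.0
Sorted: 1.2, 14.5, 14.8, 16.0, 18.1
Best 2: 1.2, 14.5
Average of best = 15.7 / 2 = 7.85
Raw index = 7.85 * 0.96 = 7.536
Handicap index = round(7.536, 1) = 7.5

7.5


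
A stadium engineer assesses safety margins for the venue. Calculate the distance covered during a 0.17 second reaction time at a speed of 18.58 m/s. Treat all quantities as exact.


d = v * t
d = 18.58 * 0.17
d = 3.1586 m

3.1586 m


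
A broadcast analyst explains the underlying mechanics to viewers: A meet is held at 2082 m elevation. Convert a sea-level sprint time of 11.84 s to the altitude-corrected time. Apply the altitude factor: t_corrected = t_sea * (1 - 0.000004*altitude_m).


Correction factor = 1 - 0.000004 * 2082 = 0.991672
t_corrected = t_sea * factor = 11.84 * 0.991672
t_corrected = 11.7414 s

11.7414 s


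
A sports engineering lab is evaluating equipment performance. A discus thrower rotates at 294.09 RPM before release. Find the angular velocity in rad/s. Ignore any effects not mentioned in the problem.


omega = RPM * 2 * pi / 60
omega = 294.09 * 2 * 3.14159 / 60
omega = 1847.822 / 60 = 30.797 rad/s

30.797 rad/s


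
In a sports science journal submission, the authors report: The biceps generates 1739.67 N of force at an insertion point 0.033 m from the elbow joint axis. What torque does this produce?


tau = F * d
tau = 1739.67 * 0.033
tau = 57.4091 N*m

57.4091 N*m


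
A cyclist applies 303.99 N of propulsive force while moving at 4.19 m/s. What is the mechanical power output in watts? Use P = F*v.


P = F * v
P = 303.99 * 4.19
P = 1273.7181 W

1273.7181 W


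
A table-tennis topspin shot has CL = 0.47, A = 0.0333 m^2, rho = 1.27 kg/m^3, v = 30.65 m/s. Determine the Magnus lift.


FM = 0.5 * CL * rho * A * v^2
FM = 0.5 * 0.47 * 1.27 * 0.0333 * 30.65^2
v^2 = 939.4225
FM = 0.5 * 0.47 * 1.27 * 0.0333 * 939.4225 = 9.3363 N

9.3363 N


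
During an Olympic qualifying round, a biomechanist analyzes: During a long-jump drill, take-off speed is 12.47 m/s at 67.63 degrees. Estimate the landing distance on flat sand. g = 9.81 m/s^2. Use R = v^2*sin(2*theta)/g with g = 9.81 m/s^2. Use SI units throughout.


R = v^2 * sin(2*theta) / g
Convert angle to radians: theta = 67.63 deg = 1.1804 rad
sin(2*theta) = sin(2.3607) = 0.7039
R = 12.47^2 * 0.7039 / 9.81
R = 155.5009 * 0.7039 / 9.81 = 11.1576 m

11.1576 m


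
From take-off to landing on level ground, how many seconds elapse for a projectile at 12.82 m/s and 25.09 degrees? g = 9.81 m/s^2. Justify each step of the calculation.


T = 2*v*sin(theta)/g
sin(theta) = sin(25.09 deg) = 0.424
T = 2*12.82*0.424 / 9.81
T = 10.8724 / 9.81 = 1.1083 s

1.1083 s


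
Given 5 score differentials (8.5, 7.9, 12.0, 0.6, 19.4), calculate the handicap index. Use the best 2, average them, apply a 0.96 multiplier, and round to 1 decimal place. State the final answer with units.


All differentials: 8.5, 7.9, 12.0, 0.6, 19.4
Sorted: 0.6, 7.9, 8.5, 12.0, 19.4
Best 2: 0.6, 7.9
Average of best = 8.5 / 2 = 4.25
Raw index = 4.25 * 0.96 = 4.08
Handicap index = round(4.08, 1) = 4.1

4.1


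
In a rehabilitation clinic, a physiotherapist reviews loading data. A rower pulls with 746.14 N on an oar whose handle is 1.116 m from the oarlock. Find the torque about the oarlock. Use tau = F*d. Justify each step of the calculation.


tau = F * d
tau = 746.14 * 1.116
tau = 832.6922 N*m

832.6922 N*m


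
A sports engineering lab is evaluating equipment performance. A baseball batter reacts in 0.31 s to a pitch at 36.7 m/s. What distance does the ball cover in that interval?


d = v * t
d = 36.7 * 0.31
d = 11.377 m

11.377 m


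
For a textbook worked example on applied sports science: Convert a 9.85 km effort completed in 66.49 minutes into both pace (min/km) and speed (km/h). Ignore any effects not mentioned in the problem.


Pace = time / distance = 66.49 min / 9.85 km = 6.7503 min/km
Speed = distance / time_in_hours = 9.85 / 1.1082 hr
Speed = 8.8886 km/h

6.7503 min/km, 8.8886 km/h


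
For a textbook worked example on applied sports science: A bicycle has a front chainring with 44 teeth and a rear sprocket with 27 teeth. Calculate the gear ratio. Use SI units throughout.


GR = front_teeth / rear_teeth
GR = 44 / 27
GR = 1.6296

1.6296
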